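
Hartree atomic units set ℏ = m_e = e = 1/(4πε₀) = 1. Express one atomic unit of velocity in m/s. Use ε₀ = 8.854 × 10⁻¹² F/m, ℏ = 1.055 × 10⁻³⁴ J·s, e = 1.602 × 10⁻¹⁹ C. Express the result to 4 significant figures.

From ℏ = m_e = e = 1/(4πε₀) = 1 the velocity scale is v_au = e²/(4πε₀ℏ).
  = 2.566 × 10⁻³⁸ / 1.174 × 10⁻⁴⁴
  = 2.186 × 10⁶ m/s

2.186 × 10⁶ m/s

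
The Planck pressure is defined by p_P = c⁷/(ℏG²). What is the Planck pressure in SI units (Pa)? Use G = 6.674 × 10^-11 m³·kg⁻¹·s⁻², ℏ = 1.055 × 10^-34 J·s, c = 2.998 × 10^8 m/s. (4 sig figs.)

4.632 × 10^113 Pa

p_P = c⁷/(ℏG²)
  = 2.177 × 10^59 / 4.699 × 10^-55
  = 4.632 × 10^113 Pa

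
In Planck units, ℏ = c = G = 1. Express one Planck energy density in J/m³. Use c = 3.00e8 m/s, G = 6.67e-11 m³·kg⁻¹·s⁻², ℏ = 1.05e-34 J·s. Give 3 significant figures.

4.68e113 J/m³

Dimensional analysis gives u_P = c⁷/(ℏG²).
  = 2.19e59 / 4.67e-55
  = 4.68e113 J/m³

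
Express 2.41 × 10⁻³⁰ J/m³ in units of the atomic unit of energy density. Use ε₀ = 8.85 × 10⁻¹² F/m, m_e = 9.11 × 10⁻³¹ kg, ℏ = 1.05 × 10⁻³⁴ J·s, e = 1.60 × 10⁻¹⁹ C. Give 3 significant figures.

atomic unit of energy density: u_au = E_h/a₀³ = m_e⁴e¹⁰/((4πε₀)⁵ℏ⁸) = 3.01 × 10¹³ J/m³.
2.41 × 10⁻³⁰ / 3.01 × 10¹³ = 8.00 × 10⁻⁴⁴

8.00 × 10⁻⁴⁴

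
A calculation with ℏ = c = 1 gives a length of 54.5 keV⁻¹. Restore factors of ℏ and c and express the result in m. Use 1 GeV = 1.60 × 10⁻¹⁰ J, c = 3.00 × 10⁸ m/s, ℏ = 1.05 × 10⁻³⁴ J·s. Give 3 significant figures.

1.07 × 10⁻⁸ m

A length is [E]⁻¹ in ℏ=c=1; restore one factor of ℏc.
1 GeV⁻¹ → ℏc × (1 GeV in J)⁻¹ = 1.97 × 10⁻¹⁶ m.
Convert the energy scale: 54.5 keV⁻¹ = 5.45 × 10⁷ GeV⁻¹.
Result: 5.45 × 10⁷ × 1.97 × 10⁻¹⁶ = 1.07 × 10⁻⁸ m.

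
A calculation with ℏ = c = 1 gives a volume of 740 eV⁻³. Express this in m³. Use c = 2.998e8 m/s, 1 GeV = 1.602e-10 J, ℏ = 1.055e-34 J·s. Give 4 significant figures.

5.695e-18 m³

Volume is [L]³ = [E]⁻³·(ℏc)³.
1 GeV⁻³ → (ℏc)³ × (1 GeV in J)⁻³ = 7.696e-48 m³.
Convert the energy scale: 740 eV⁻³ = 7.40e29 GeV⁻³.
Result: 7.40e29 × 7.696e-48 = 5.695e-18 m³.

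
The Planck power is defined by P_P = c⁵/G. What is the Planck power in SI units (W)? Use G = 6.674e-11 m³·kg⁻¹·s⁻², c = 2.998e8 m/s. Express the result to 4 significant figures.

3.629e52 W

P_P = c⁵/G
  = 2.422e42 / 6.674e-11
  = 3.629e52 W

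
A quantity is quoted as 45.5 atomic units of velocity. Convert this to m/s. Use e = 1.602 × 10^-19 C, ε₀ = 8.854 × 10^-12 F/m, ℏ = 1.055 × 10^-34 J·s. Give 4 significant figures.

9.948 × 10^7 m/s

One atomic unit of velocity: v_au = e²/(4πε₀ℏ) = 2.186 × 10^6 m/s.
45.5 × 2.186 × 10^6 m/s = 9.948 × 10^7 m/s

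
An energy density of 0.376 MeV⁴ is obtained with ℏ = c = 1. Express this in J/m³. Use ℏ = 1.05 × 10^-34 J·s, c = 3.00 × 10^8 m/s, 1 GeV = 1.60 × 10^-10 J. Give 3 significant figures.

[E]/[L]³ = [E]⁴/(ℏc)³; restore (ℏc)⁻³.
1 GeV⁴ → 1/(ℏc)³ × (1 GeV in J)⁴ = 2.10 × 10^37 J/m³.
Convert the energy scale: 0.376 MeV⁴ = 3.76 × 10^-13 GeV⁴.
Result: 3.76 × 10^-13 × 2.10 × 10^37 = 7.88 × 10^24 J/m³.

7.88 × 10^24 J/m³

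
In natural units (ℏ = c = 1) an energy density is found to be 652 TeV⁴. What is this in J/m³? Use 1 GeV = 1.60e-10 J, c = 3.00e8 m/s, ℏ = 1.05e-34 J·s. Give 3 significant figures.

[E]/[L]³ = [E]⁴/(ℏc)³; restore (ℏc)⁻³.
1 GeV⁴ → 1/(ℏc)³ × (1 GeV in J)⁴ = 2.10e37 J/m³.
Convert the energy scale: 652 TeV⁴ = 6.52e14 GeV⁴.
Result: 6.52e14 × 2.10e37 = 1.37e52 J/m³.

1.37e52 J/m³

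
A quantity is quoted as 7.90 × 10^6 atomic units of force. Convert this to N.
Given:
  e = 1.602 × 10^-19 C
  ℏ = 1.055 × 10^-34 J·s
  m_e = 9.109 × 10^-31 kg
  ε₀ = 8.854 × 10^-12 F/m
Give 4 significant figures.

One atomic unit of force: F_au = E_h/a₀ = m_e²e⁶/((4πε₀)³ℏ⁴) = 8.220 × 10^-8 N.
7.90 × 10^6 × 8.220 × 10^-8 N = 0.6494 N

0.6494 N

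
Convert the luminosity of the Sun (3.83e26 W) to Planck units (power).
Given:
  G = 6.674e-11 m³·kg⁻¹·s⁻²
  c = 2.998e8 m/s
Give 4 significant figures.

Planck power: P_P = c⁵/G = 3.629e52 W.
3.83e26 / 3.629e52 = 1.055e-26

1.055e-26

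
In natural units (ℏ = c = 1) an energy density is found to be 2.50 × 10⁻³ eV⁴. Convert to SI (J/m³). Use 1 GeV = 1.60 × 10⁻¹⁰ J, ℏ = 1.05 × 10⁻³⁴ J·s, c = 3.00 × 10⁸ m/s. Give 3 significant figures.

[E]/[L]³ = [E]⁴/(ℏc)³; restore (ℏc)⁻³.
1 GeV⁴ → 1/(ℏc)³ × (1 GeV in J)⁴ = 2.10 × 10³⁷ J/m³.
Convert the energy scale: 2.50 × 10⁻³ eV⁴ = 2.50 × 10⁻³⁹ GeV⁴.
Result: 2.50 × 10⁻³⁹ × 2.10 × 10³⁷ = 0.0524 J/m³.

0.0524 J/m³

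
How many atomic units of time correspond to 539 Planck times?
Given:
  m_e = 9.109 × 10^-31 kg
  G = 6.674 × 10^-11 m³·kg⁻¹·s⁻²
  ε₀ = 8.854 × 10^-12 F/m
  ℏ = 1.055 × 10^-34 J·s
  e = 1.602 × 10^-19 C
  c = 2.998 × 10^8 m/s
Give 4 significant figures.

1.199 × 10^-24

Planck time: t_P = √(ℏG/c⁵) = 5.392 × 10^-44 s
atomic unit of time: τ_au = (4πε₀)²ℏ³/(m_e e⁴) = 2.423 × 10^-17 s
539 × 5.392 × 10^-44 / 2.423 × 10^-17 = 1.199 × 10^-24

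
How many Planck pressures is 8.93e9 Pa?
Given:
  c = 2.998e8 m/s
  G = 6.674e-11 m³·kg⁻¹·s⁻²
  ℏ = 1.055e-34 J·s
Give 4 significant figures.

Planck pressure: p_P = c⁷/(ℏG²) = 4.632e113 Pa.
8.93e9 / 4.632e113 = 1.928e-104

1.928e-104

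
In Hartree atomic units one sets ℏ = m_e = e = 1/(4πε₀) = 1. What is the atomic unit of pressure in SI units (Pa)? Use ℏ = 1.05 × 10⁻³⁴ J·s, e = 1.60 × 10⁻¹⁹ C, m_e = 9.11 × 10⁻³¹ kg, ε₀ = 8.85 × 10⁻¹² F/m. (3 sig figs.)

3.01 × 10¹³ Pa

P_au = E_h/a₀³ = m_e⁴e¹⁰/((4πε₀)⁵ℏ⁸)
E_h = 4.38 × 10⁻¹⁸ J
a₀ = 5.26 × 10⁻¹¹ m
E_h/a₀³ = 3.01 × 10¹³ Pa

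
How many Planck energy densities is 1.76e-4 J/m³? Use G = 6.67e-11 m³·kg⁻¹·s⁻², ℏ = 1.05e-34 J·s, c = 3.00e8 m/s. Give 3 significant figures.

Planck energy density: u_P = c⁷/(ℏG²) = 4.68e113 J/m³.
1.76e-4 / 4.68e113 = 3.76e-118

3.76e-118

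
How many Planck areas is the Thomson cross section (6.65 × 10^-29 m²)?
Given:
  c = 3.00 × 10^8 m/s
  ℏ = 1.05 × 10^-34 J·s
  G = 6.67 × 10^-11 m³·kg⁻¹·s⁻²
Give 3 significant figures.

Planck area: A_P = ℏG/c³ = 2.59 × 10^-70 m².
6.65 × 10^-29 / 2.59 × 10^-70 = 2.56 × 10^41

2.56 × 10^41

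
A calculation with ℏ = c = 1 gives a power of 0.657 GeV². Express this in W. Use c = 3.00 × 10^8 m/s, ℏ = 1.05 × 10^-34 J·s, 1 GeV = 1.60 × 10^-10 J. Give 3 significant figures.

1.60 × 10^14 W

Power is [E]/[T] = [E]²/ℏ.
1 GeV² → 1/ℏ × (1 GeV in J)² = 2.44 × 10^14 W.
Result: 0.657 × 2.44 × 10^14 = 1.60 × 10^14 W.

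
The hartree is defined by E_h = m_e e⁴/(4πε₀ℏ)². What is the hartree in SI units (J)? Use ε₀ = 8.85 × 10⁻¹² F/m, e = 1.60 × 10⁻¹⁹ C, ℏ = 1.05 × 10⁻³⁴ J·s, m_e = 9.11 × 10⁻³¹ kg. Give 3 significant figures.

4.38 × 10⁻¹⁸ J

E_h = m_e e⁴/(4πε₀ℏ)²
  = 5.97 × 10⁻¹⁰⁶ / 1.36 × 10⁻⁸⁸
  = 4.38 × 10⁻¹⁸ J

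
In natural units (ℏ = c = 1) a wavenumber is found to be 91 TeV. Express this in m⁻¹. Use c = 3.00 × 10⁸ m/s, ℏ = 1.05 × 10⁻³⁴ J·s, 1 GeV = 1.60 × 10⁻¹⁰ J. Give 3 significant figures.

4.62 × 10²⁰ m⁻¹

Inverse length is [E]/(ℏc).
1 GeV → 1/(ℏc) × (1 GeV in J) = 5.08 × 10¹⁵ m⁻¹.
Convert the energy scale: 91 TeV = 9.10 × 10⁴ GeV.
Result: 9.10 × 10⁴ × 5.08 × 10¹⁵ = 4.62 × 10²⁰ m⁻¹.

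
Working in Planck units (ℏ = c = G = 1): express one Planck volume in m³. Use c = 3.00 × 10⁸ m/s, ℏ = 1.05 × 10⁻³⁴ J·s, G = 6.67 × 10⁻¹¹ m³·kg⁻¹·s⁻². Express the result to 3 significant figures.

Dimensional analysis gives V_P = (ℏG/c³)^(3/2).
  = √(1.75 × 10⁻²⁰⁹)
  = 4.18 × 10⁻¹⁰⁵ m³

4.18 × 10⁻¹⁰⁵ m³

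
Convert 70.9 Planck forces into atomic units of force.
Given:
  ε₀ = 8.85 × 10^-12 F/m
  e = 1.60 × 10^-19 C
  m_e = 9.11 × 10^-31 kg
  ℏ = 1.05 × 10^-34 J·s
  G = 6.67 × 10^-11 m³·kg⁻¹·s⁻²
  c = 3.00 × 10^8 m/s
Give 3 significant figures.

1.03 × 10^53

Planck force: F_P = c⁴/G = 1.21 × 10^44 N
atomic unit of force: F_au = E_h/a₀ = m_e²e⁶/((4πε₀)³ℏ⁴) = 8.33 × 10^-8 N
70.9 × 1.21 × 10^44 / 8.33 × 10^-8 = 1.03 × 10^53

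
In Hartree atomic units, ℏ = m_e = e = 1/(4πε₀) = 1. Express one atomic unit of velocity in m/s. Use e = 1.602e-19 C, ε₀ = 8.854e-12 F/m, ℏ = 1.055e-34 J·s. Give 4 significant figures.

2.186e6 m/s

From ℏ = m_e = e = 1/(4πε₀) = 1 the velocity scale is v_au = e²/(4πε₀ℏ).
  = 2.566e-38 / 1.174e-44
  = 2.186e6 m/s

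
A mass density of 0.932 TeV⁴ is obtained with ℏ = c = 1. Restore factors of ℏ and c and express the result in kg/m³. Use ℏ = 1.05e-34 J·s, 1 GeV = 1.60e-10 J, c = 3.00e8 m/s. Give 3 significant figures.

2.17e32 kg/m³

Mass density is [E]/(c²[L]³) = [E]⁴/(ℏ³c⁵).
1 GeV⁴ → 1/(ℏ³c⁵) × (1 GeV in J)⁴ = 2.33e20 kg/m³.
Convert the energy scale: 0.932 TeV⁴ = 9.32e11 GeV⁴.
Result: 9.32e11 × 2.33e20 = 2.17e32 kg/m³.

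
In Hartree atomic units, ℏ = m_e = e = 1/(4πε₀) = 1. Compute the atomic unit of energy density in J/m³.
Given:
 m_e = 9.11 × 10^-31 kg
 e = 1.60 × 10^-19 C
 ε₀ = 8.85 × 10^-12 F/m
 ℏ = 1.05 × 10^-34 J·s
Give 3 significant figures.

Dimensional analysis gives u_au = E_h/a₀³ = m_e⁴e¹⁰/((4πε₀)⁵ℏ⁸).
E_h = 4.38 × 10^-18 J
a₀ = 5.26 × 10^-11 m
E_h/a₀³ = 3.01 × 10^13 J/m³

3.01 × 10^13 J/m³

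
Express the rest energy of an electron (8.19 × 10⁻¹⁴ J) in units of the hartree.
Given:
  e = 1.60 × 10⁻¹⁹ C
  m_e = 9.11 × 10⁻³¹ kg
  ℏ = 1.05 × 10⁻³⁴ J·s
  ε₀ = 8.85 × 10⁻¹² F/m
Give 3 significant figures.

1.87 × 10⁴

hartree: E_h = m_e e⁴/(4πε₀ℏ)² = 4.38 × 10⁻¹⁸ J.
8.19 × 10⁻¹⁴ / 4.38 × 10⁻¹⁸ = 1.87 × 10⁴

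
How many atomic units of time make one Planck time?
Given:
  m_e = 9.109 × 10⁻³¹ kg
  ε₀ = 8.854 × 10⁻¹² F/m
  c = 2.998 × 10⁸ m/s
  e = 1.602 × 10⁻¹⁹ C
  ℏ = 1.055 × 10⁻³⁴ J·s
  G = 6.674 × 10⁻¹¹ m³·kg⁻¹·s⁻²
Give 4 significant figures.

Planck time: t_P = √(ℏG/c⁵) = 5.392 × 10⁻⁴⁴ s
atomic unit of time: τ_au = (4πε₀)²ℏ³/(m_e e⁴) = 2.423 × 10⁻¹⁷ s
ratio = 5.392 × 10⁻⁴⁴ / 2.423 × 10⁻¹⁷ = 2.225 × 10⁻²⁷

2.225 × 10⁻²⁷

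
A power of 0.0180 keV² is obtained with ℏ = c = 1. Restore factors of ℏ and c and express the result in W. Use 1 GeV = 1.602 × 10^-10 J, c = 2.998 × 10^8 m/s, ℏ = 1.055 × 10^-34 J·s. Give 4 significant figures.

4.379 W

Power is [E]/[T] = [E]²/ℏ.
1 GeV² → 1/ℏ × (1 GeV in J)² = 2.433 × 10^14 W.
Convert the energy scale: 0.0180 keV² = 1.80 × 10^-14 GeV².
Result: 1.80 × 10^-14 × 2.433 × 10^14 = 4.379 W.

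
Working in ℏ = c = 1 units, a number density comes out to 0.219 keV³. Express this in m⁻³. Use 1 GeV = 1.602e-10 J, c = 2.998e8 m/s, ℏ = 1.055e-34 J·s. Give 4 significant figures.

2.846e28 m⁻³

Number density is [L]⁻³ = [E]³/(ℏc)³.
1 GeV³ → 1/(ℏc)³ × (1 GeV in J)³ = 1.299e47 m⁻³.
Convert the energy scale: 0.219 keV³ = 2.19e-19 GeV³.
Result: 2.19e-19 × 1.299e47 = 2.846e28 m⁻³.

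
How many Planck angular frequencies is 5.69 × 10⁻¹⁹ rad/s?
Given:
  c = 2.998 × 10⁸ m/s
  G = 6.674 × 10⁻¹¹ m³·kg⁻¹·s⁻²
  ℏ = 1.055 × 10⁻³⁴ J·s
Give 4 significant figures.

Planck angular frequency: ω_P = √(c⁵/(ℏG)) = 1.855 × 10⁴³ rad/s.
5.69 × 10⁻¹⁹ / 1.855 × 10⁴³ = 3.068 × 10⁻⁶²

3.068 × 10⁻⁶²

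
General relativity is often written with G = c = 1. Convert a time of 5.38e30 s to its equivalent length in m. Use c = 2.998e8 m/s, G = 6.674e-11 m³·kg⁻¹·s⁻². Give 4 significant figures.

Time → length via c.
5.38e30 s × (c) = 1.613e39 m

1.613e39 m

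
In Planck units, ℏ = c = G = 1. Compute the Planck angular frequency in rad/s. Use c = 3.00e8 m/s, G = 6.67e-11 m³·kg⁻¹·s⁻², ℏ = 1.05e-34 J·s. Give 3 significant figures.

1.86e43 rad/s

Dimensional analysis gives ω_P = √(c⁵/(ℏG)).
  = √(3.47e86)
  = 1.86e43 rad/s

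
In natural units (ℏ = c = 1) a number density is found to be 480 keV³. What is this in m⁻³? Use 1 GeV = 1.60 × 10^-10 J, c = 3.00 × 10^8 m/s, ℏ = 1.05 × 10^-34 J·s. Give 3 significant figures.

6.29 × 10^31 m⁻³

Number density is [L]⁻³ = [E]³/(ℏc)³.
1 GeV³ → 1/(ℏc)³ × (1 GeV in J)³ = 1.31 × 10^47 m⁻³.
Convert the energy scale: 480 keV³ = 4.80 × 10^-16 GeV³.
Result: 4.80 × 10^-16 × 1.31 × 10^47 = 6.29 × 10^31 m⁻³.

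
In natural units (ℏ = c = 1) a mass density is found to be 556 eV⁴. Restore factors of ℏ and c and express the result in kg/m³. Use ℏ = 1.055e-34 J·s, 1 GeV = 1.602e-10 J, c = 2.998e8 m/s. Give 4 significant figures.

Mass density is [E]/(c²[L]³) = [E]⁴/(ℏ³c⁵).
1 GeV⁴ → 1/(ℏ³c⁵) × (1 GeV in J)⁴ = 2.316e20 kg/m³.
Convert the energy scale: 556 eV⁴ = 5.56e-34 GeV⁴.
Result: 5.56e-34 × 2.316e20 = 1.288e-13 kg/m³.

1.288e-13 kg/m³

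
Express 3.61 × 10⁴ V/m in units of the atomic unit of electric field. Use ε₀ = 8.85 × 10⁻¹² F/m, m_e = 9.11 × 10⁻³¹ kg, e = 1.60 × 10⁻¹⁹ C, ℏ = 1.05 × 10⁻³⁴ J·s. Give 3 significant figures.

6.94 × 10⁻⁸

atomic unit of electric field: E_au = E_h/(e a₀) = m_e²e⁵/((4πε₀)³ℏ⁴) = 5.20 × 10¹¹ V/m.
3.61 × 10⁴ / 5.20 × 10¹¹ = 6.94 × 10⁻⁸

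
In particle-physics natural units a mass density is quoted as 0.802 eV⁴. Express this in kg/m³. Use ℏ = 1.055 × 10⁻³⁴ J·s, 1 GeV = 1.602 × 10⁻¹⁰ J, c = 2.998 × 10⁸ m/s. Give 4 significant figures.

1.857 × 10⁻¹⁶ kg/m³

Mass density is [E]/(c²[L]³) = [E]⁴/(ℏ³c⁵).
1 GeV⁴ → 1/(ℏ³c⁵) × (1 GeV in J)⁴ = 2.316 × 10²⁰ kg/m³.
Convert the energy scale: 0.802 eV⁴ = 8.02 × 10⁻³⁷ GeV⁴.
Result: 8.02 × 10⁻³⁷ × 2.316 × 10²⁰ = 1.857 × 10⁻¹⁶ kg/m³.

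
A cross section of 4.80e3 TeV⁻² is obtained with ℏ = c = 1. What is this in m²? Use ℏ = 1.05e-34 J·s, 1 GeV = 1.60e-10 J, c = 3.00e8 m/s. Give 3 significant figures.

Area is [L]² = [E]⁻²·(ℏc)²; restore (ℏc)².
1 GeV⁻² → (ℏc)² × (1 GeV in J)⁻² = 3.88e-32 m².
Convert the energy scale: 4.80e3 TeV⁻² = 4.80e-3 GeV⁻².
Result: 4.80e-3 × 3.88e-32 = 1.86e-34 m².

1.86e-34 m²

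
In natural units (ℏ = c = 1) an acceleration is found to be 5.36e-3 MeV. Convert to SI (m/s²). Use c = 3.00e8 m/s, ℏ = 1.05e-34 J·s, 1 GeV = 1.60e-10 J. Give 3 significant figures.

2.45e27 m/s²

Acceleration is [L]/[T]² = c·[E]/ℏ.
1 GeV → c/ℏ × (1 GeV in J) = 4.57e32 m/s².
Convert the energy scale: 5.36e-3 MeV = 5.36e-6 GeV.
Result: 5.36e-6 × 4.57e32 = 2.45e27 m/s².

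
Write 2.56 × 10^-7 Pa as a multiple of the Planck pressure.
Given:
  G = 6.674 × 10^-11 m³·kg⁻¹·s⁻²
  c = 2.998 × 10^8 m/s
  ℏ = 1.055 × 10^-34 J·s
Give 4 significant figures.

5.526 × 10^-121

Planck pressure: p_P = c⁷/(ℏG²) = 4.632 × 10^113 Pa.
2.56 × 10^-7 / 4.632 × 10^113 = 5.526 × 10^-121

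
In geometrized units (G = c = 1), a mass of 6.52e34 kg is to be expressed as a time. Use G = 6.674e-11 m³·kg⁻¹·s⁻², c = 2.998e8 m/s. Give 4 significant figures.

Mass → time via G/c³.
6.52e34 kg × (G/c³) = 0.1615 s

0.1615 s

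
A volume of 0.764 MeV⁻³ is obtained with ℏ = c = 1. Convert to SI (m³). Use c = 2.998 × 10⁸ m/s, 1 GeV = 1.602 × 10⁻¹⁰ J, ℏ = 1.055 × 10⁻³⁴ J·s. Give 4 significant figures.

Volume is [L]³ = [E]⁻³·(ℏc)³.
1 GeV⁻³ → (ℏc)³ × (1 GeV in J)⁻³ = 7.696 × 10⁻⁴⁸ m³.
Convert the energy scale: 0.764 MeV⁻³ = 7.64 × 10⁸ GeV⁻³.
Result: 7.64 × 10⁸ × 7.696 × 10⁻⁴⁸ = 5.880 × 10⁻³⁹ m³.

5.880 × 10⁻³⁹ m³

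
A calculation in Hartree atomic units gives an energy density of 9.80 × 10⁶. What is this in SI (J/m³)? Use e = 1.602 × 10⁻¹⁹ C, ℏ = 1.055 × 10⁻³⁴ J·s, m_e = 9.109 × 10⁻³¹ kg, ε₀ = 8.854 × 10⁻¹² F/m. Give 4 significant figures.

2.871 × 10²⁰ J/m³

One atomic unit of energy density: u_au = E_h/a₀³ = m_e⁴e¹⁰/((4πε₀)⁵ℏ⁸) = 2.929 × 10¹³ J/m³.
9.80 × 10⁶ × 2.929 × 10¹³ J/m³ = 2.871 × 10²⁰ J/m³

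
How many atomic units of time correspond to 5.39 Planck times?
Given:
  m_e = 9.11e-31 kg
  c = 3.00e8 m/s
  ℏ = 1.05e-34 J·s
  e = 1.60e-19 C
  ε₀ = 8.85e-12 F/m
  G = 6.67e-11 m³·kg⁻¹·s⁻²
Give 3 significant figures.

Planck time: t_P = √(ℏG/c⁵) = 5.37e-44 s
atomic unit of time: τ_au = (4πε₀)²ℏ³/(m_e e⁴) = 2.40e-17 s
5.39 × 5.37e-44 / 2.40e-17 = 1.21e-26

1.21e-26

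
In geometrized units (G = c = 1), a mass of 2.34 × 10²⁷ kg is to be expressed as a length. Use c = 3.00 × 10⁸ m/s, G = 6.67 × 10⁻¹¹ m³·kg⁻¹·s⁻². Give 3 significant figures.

In G = c = 1 units mass has dimensions of length; the conversion factor is G/c².
2.34 × 10²⁷ kg × (G/c²) = 1.73 m

1.73 m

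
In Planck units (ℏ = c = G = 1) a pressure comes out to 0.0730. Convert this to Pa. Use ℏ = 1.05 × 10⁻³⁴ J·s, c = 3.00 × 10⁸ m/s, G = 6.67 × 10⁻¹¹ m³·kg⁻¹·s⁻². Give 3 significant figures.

3.42 × 10¹¹² Pa

One Planck pressure: p_P = c⁷/(ℏG²) = 4.68 × 10¹¹³ Pa.
0.0730 × 4.68 × 10¹¹³ Pa = 3.42 × 10¹¹² Pa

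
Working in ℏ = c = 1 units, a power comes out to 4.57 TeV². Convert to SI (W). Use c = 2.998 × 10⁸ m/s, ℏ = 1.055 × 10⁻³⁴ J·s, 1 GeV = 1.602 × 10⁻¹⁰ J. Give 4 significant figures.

1.112 × 10²¹ W

Power is [E]/[T] = [E]²/ℏ.
1 GeV² → 1/ℏ × (1 GeV in J)² = 2.433 × 10¹⁴ W.
Convert the energy scale: 4.57 TeV² = 4.57 × 10⁶ GeV².
Result: 4.57 × 10⁶ × 2.433 × 10¹⁴ = 1.112 × 10²¹ W.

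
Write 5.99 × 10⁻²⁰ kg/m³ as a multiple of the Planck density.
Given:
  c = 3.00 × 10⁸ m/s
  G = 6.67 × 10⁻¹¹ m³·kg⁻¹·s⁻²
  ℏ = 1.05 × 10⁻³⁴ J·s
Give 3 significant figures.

1.15 × 10⁻¹¹⁶

Planck density: ρ_P = c⁵/(ℏG²) = 5.20 × 10⁹⁶ kg/m³.
5.99 × 10⁻²⁰ / 5.20 × 10⁹⁶ = 1.15 × 10⁻¹¹⁶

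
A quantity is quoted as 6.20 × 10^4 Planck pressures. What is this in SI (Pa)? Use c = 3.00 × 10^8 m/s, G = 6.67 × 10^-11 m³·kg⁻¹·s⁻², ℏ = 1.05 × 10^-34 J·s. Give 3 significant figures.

2.90 × 10^118 Pa

One Planck pressure: p_P = c⁷/(ℏG²) = 4.68 × 10^113 Pa.
6.20 × 10^4 × 4.68 × 10^113 Pa = 2.90 × 10^118 Pa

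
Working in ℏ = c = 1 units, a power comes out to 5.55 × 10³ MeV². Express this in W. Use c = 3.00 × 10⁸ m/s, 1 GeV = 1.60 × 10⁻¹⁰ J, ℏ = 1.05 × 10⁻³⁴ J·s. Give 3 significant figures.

Power is [E]/[T] = [E]²/ℏ.
1 GeV² → 1/ℏ × (1 GeV in J)² = 2.44 × 10¹⁴ W.
Convert the energy scale: 5.55 × 10³ MeV² = 5.55 × 10⁻³ GeV².
Result: 5.55 × 10⁻³ × 2.44 × 10¹⁴ = 1.35 × 10¹² W.

1.35 × 10¹² W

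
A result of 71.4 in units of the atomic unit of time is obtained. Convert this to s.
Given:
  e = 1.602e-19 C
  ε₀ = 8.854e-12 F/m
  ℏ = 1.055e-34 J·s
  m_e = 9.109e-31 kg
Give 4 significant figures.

1.730e-15 s

One atomic unit of time: τ_au = (4πε₀)²ℏ³/(m_e e⁴) = 2.423e-17 s.
71.4 × 2.423e-17 s = 1.730e-15 s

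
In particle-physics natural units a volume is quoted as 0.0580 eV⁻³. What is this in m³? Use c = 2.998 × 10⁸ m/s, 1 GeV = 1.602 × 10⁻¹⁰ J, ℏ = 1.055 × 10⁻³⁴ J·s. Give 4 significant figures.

4.464 × 10⁻²² m³

Volume is [L]³ = [E]⁻³·(ℏc)³.
1 GeV⁻³ → (ℏc)³ × (1 GeV in J)⁻³ = 7.696 × 10⁻⁴⁸ m³.
Convert the energy scale: 0.0580 eV⁻³ = 5.80 × 10²⁵ GeV⁻³.
Result: 5.80 × 10²⁵ × 7.696 × 10⁻⁴⁸ = 4.464 × 10⁻²² m³.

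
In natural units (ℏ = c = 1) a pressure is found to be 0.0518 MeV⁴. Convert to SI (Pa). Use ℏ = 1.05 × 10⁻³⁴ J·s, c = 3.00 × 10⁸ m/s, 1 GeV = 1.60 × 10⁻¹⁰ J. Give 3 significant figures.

Pressure is [E]/[L]³ = [E]⁴/(ℏc)³.
1 GeV⁴ → 1/(ℏc)³ × (1 GeV in J)⁴ = 2.10 × 10³⁷ Pa.
Convert the energy scale: 0.0518 MeV⁴ = 5.18 × 10⁻¹⁴ GeV⁴.
Result: 5.18 × 10⁻¹⁴ × 2.10 × 10³⁷ = 1.09 × 10²⁴ Pa.

1.09 × 10²⁴ Pa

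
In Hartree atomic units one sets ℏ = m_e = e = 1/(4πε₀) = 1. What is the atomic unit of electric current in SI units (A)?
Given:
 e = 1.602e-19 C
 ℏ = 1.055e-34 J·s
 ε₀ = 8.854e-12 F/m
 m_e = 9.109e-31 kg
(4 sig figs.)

6.612e-3 A

I_au = e E_h/ℏ = m_e e⁵/((4πε₀)²ℏ³)
E_h = 4.354e-18 J
e·E_h/ℏ = 6.612e-3 A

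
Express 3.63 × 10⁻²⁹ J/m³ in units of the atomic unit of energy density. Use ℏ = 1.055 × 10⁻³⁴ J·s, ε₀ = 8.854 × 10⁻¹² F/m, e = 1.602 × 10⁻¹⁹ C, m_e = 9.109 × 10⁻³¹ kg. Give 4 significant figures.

atomic unit of energy density: u_au = E_h/a₀³ = m_e⁴e¹⁰/((4πε₀)⁵ℏ⁸) = 2.929 × 10¹³ J/m³.
3.63 × 10⁻²⁹ / 2.929 × 10¹³ = 1.239 × 10⁻⁴²

1.239 × 10⁻⁴²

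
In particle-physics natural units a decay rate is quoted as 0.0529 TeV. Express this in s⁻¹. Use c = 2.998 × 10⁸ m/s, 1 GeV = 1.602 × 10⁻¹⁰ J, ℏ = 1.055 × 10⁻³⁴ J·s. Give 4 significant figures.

8.033 × 10²⁵ s⁻¹

A rate is [E]/ℏ; divide by ℏ.
1 GeV → 1/ℏ × (1 GeV in J) = 1.518 × 10²⁴ s⁻¹.
Convert the energy scale: 0.0529 TeV = 52.9 GeV.
Result: 52.9 × 1.518 × 10²⁴ = 8.033 × 10²⁵ s⁻¹.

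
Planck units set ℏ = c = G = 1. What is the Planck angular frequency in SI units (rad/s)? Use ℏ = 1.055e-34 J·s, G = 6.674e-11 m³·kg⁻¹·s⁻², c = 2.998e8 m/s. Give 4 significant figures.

The unique combination of the constants set to 1 with dimensions of angular frequency is ω_P = √(c⁵/(ℏG)).
  = √(3.440e86)
  = 1.855e43 rad/s

1.855e43 rad/s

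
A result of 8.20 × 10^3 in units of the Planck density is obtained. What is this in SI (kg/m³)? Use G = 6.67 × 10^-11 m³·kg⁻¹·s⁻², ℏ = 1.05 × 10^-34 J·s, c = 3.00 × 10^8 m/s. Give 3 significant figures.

4.27 × 10^100 kg/m³

One Planck density: ρ_P = c⁵/(ℏG²) = 5.20 × 10^96 kg/m³.
8.20 × 10^3 × 5.20 × 10^96 kg/m³ = 4.27 × 10^100 kg/m³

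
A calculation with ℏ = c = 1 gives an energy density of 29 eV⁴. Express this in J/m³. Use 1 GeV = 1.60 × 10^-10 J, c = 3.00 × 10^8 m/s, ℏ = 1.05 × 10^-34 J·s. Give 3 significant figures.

[E]/[L]³ = [E]⁴/(ℏc)³; restore (ℏc)⁻³.
1 GeV⁴ → 1/(ℏc)³ × (1 GeV in J)⁴ = 2.10 × 10^37 J/m³.
Convert the energy scale: 29 eV⁴ = 2.90 × 10^-35 GeV⁴.
Result: 2.90 × 10^-35 × 2.10 × 10^37 = 608 J/m³.

608 J/m³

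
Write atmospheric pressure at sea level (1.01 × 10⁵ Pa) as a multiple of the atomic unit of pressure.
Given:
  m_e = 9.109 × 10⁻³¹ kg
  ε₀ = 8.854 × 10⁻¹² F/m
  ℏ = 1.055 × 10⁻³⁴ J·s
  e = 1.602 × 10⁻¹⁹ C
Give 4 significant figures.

3.448 × 10⁻⁹

atomic unit of pressure: P_au = E_h/a₀³ = m_e⁴e¹⁰/((4πε₀)⁵ℏ⁸) = 2.929 × 10¹³ Pa.
1.01 × 10⁵ / 2.929 × 10¹³ = 3.448 × 10⁻⁹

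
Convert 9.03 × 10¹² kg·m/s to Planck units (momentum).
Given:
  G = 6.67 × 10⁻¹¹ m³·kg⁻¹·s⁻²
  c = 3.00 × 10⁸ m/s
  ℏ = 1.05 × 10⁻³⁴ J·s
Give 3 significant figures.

1.39 × 10¹²

Planck momentum: p_P = √(ℏc³/G) = 6.52 kg·m/s.
9.03 × 10¹² / 6.52 = 1.39 × 10¹²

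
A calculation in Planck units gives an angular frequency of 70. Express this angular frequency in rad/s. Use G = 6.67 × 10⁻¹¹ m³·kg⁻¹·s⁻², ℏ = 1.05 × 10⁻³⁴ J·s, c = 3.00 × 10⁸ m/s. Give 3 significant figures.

One Planck angular frequency: ω_P = √(c⁵/(ℏG)) = 1.86 × 10⁴³ rad/s.
70 × 1.86 × 10⁴³ rad/s = 1.30 × 10⁴⁵ rad/s

1.30 × 10⁴⁵ rad/s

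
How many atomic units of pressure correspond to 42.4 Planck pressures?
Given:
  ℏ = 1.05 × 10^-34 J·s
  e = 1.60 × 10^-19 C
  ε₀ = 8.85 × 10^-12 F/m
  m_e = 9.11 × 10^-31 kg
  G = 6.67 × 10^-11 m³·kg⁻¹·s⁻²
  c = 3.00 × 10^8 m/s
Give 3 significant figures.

6.59 × 10^101

Planck pressure: p_P = c⁷/(ℏG²) = 4.68 × 10^113 Pa
atomic unit of pressure: P_au = E_h/a₀³ = m_e⁴e¹⁰/((4πε₀)⁵ℏ⁸) = 3.01 × 10^13 Pa
42.4 × 4.68 × 10^113 / 3.01 × 10^13 = 6.59 × 10^101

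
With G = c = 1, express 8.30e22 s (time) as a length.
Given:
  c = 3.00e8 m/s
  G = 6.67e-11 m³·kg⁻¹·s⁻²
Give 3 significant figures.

2.49e31 m

Time → length via c.
8.30e22 s × (c) = 2.49e31 m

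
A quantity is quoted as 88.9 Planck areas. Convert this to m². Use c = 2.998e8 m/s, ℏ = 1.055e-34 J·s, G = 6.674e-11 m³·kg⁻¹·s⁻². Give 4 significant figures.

One Planck area: A_P = ℏG/c³ = 2.613e-70 m².
88.9 × 2.613e-70 m² = 2.323e-68 m²

2.323e-68 m²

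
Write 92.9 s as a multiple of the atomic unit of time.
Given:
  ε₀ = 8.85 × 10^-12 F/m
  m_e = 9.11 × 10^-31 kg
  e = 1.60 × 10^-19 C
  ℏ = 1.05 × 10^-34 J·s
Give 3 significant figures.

3.87 × 10^18

atomic unit of time: τ_au = (4πε₀)²ℏ³/(m_e e⁴) = 2.40 × 10^-17 s.
92.9 / 2.40 × 10^-17 = 3.87 × 10^18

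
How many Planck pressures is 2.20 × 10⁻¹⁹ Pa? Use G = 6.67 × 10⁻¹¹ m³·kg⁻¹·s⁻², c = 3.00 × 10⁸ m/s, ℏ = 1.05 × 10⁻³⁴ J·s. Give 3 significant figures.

Planck pressure: p_P = c⁷/(ℏG²) = 4.68 × 10¹¹³ Pa.
2.20 × 10⁻¹⁹ / 4.68 × 10¹¹³ = 4.70 × 10⁻¹³³

4.70 × 10⁻¹³³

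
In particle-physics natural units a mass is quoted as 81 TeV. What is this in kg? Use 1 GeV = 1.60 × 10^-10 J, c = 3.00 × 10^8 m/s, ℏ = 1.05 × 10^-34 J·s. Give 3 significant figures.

1.44 × 10^-22 kg

Mass is [E]/c²; divide by c².
1 GeV → 1/c² × (1 GeV in J) = 1.78 × 10^-27 kg.
Convert the energy scale: 81 TeV = 8.10 × 10^4 GeV.
Result: 8.10 × 10^4 × 1.78 × 10^-27 = 1.44 × 10^-22 kg.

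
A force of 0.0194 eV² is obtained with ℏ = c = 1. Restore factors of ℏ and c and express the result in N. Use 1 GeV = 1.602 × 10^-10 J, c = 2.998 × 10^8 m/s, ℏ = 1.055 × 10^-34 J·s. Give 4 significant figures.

1.574 × 10^-14 N

Force is [E]/[L] = [E]²/(ℏc); restore (ℏc)⁻¹.
1 GeV² → 1/(ℏc) × (1 GeV in J)² = 8.114 × 10^5 N.
Convert the energy scale: 0.0194 eV² = 1.94 × 10^-20 GeV².
Result: 1.94 × 10^-20 × 8.114 × 10^5 = 1.574 × 10^-14 N.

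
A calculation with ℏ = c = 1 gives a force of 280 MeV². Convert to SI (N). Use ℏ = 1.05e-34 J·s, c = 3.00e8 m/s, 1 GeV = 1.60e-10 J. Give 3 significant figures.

228 N

Force is [E]/[L] = [E]²/(ℏc); restore (ℏc)⁻¹.
1 GeV² → 1/(ℏc) × (1 GeV in J)² = 8.13e5 N.
Convert the energy scale: 280 MeV² = 2.80e-4 GeV².
Result: 2.80e-4 × 8.13e5 = 228 N.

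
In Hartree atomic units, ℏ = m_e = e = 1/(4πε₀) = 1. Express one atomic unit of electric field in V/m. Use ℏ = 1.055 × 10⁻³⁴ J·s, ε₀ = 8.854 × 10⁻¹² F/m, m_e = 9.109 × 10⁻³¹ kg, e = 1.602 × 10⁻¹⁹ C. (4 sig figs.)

5.131 × 10¹¹ V/m

The unique combination of the constants set to 1 with dimensions of electric field is E_au = E_h/(e a₀) = m_e²e⁵/((4πε₀)³ℏ⁴).
E_h = 4.354 × 10⁻¹⁸ J
a₀ = 5.297 × 10⁻¹¹ m
E_h/(e·a₀) = 5.131 × 10¹¹ V/m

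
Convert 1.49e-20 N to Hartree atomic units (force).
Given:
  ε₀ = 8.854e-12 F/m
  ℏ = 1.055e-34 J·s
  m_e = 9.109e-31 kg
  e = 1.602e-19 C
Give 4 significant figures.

1.813e-13

atomic unit of force: F_au = E_h/a₀ = m_e²e⁶/((4πε₀)³ℏ⁴) = 8.220e-8 N.
1.49e-20 / 8.220e-8 = 1.813e-13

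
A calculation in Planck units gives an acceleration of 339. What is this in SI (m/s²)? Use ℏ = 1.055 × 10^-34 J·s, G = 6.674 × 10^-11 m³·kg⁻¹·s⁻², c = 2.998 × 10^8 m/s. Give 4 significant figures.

1.885 × 10^54 m/s²

One Planck acceleration: a_P = √(c⁷/(ℏG)) = 5.560 × 10^51 m/s².
339 × 5.560 × 10^51 m/s² = 1.885 × 10^54 m/s²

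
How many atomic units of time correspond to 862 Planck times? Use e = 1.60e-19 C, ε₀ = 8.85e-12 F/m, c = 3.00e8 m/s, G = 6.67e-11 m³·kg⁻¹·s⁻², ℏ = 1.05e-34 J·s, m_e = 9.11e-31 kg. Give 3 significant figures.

1.93e-24

Planck time: t_P = √(ℏG/c⁵) = 5.37e-44 s
atomic unit of time: τ_au = (4πε₀)²ℏ³/(m_e e⁴) = 2.40e-17 s
862 × 5.37e-44 / 2.40e-17 = 1.93e-24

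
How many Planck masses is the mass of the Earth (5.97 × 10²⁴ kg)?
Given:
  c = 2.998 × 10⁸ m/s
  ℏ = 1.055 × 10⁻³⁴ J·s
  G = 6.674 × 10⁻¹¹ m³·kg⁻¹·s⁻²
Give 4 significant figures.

Planck mass: m_P = √(ℏc/G) = 2.177 × 10⁻⁸ kg.
5.97 × 10²⁴ / 2.177 × 10⁻⁸ = 2.742 × 10³²

2.742 × 10³²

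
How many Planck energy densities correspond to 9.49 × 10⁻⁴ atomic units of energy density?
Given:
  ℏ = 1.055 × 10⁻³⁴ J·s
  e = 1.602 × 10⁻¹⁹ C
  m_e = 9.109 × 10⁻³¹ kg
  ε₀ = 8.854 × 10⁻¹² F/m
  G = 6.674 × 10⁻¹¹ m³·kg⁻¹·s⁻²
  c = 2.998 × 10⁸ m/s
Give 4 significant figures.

atomic unit of energy density: u_au = E_h/a₀³ = m_e⁴e¹⁰/((4πε₀)⁵ℏ⁸) = 2.929 × 10¹³ J/m³
Planck energy density: u_P = c⁷/(ℏG²) = 4.632 × 10¹¹³ J/m³
9.49 × 10⁻⁴ × 2.929 × 10¹³ / 4.632 × 10¹¹³ = 6.001 × 10⁻¹⁰⁴

6.001 × 10⁻¹⁰⁴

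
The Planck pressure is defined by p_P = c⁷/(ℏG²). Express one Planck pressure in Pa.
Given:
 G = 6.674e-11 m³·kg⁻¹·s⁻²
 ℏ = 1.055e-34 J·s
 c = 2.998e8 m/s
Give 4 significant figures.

4.632e113 Pa

p_P = c⁷/(ℏG²)
  = 2.177e59 / 4.699e-55
  = 4.632e113 Pa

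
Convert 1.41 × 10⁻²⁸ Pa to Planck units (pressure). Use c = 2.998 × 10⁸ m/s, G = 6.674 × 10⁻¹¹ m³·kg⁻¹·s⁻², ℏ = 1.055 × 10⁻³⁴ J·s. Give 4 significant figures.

Planck pressure: p_P = c⁷/(ℏG²) = 4.632 × 10¹¹³ Pa.
1.41 × 10⁻²⁸ / 4.632 × 10¹¹³ = 3.044 × 10⁻¹⁴²

3.044 × 10⁻¹⁴²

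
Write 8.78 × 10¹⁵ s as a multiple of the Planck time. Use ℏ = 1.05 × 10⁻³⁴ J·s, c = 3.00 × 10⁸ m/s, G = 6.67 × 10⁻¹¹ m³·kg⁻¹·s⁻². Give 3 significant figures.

Planck time: t_P = √(ℏG/c⁵) = 5.37 × 10⁻⁴⁴ s.
8.78 × 10¹⁵ / 5.37 × 10⁻⁴⁴ = 1.64 × 10⁵⁹

1.64 × 10⁵⁹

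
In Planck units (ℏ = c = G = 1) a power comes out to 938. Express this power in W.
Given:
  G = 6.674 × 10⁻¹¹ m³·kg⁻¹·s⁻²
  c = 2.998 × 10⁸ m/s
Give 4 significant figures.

One Planck power: P_P = c⁵/G = 3.629 × 10⁵² W.
938 × 3.629 × 10⁵² W = 3.404 × 10⁵⁵ W

3.404 × 10⁵⁵ W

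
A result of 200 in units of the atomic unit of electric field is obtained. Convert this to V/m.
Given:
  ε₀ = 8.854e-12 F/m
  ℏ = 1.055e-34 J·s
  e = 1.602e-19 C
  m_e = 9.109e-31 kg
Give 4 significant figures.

One atomic unit of electric field: E_au = E_h/(e a₀) = m_e²e⁵/((4πε₀)³ℏ⁴) = 5.131e11 V/m.
200 × 5.131e11 V/m = 1.026e14 V/m

1.026e14 V/m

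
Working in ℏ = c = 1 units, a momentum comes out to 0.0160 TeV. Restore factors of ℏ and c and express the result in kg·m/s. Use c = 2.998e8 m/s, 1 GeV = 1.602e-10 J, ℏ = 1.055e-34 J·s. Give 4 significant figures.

8.550e-18 kg·m/s

Momentum is [E]/c; divide by c.
1 GeV → 1/c × (1 GeV in J) = 5.344e-19 kg·m/s.
Convert the energy scale: 0.0160 TeV = 16 GeV.
Result: 16 × 5.344e-19 = 8.550e-18 kg·m/s.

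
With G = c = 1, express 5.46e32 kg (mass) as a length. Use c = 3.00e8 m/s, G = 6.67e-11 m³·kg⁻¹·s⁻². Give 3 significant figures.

4.05e5 m

In G = c = 1 units mass has dimensions of length; the conversion factor is G/c².
5.46e32 kg × (G/c²) = 4.05e5 m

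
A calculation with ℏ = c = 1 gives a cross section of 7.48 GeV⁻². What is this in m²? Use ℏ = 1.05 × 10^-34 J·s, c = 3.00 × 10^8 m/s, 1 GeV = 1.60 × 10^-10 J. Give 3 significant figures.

Area is [L]² = [E]⁻²·(ℏc)²; restore (ℏc)².
1 GeV⁻² → (ℏc)² × (1 GeV in J)⁻² = 3.88 × 10^-32 m².
Result: 7.48 × 3.88 × 10^-32 = 2.90 × 10^-31 m².

2.90 × 10^-31 m²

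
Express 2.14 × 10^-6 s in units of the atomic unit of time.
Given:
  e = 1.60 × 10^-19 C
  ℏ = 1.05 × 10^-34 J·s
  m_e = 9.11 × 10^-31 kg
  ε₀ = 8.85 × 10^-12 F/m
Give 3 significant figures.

8.92 × 10^10

atomic unit of time: τ_au = (4πε₀)²ℏ³/(m_e e⁴) = 2.40 × 10^-17 s.
2.14 × 10^-6 / 2.40 × 10^-17 = 8.92 × 10^10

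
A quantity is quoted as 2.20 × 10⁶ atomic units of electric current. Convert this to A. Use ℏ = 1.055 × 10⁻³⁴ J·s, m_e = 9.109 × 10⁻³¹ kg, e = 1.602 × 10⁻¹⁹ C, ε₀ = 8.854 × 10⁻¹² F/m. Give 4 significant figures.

1.455 × 10⁴ A

One atomic unit of electric current: I_au = e E_h/ℏ = m_e e⁵/((4πε₀)²ℏ³) = 6.612 × 10⁻³ A.
2.20 × 10⁶ × 6.612 × 10⁻³ A = 1.455 × 10⁴ A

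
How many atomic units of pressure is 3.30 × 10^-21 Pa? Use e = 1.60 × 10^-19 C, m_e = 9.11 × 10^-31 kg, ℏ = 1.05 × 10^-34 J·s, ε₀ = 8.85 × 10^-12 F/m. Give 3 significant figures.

atomic unit of pressure: P_au = E_h/a₀³ = m_e⁴e¹⁰/((4πε₀)⁵ℏ⁸) = 3.01 × 10^13 Pa.
3.30 × 10^-21 / 3.01 × 10^13 = 1.10 × 10^-34

1.10 × 10^-34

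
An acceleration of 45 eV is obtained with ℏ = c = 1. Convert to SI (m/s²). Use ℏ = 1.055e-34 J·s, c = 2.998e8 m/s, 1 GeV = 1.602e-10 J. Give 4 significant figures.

Acceleration is [L]/[T]² = c·[E]/ℏ.
1 GeV → c/ℏ × (1 GeV in J) = 4.552e32 m/s².
Convert the energy scale: 45 eV = 4.50e-8 GeV.
Result: 4.50e-8 × 4.552e32 = 2.049e25 m/s².

2.049e25 m/s²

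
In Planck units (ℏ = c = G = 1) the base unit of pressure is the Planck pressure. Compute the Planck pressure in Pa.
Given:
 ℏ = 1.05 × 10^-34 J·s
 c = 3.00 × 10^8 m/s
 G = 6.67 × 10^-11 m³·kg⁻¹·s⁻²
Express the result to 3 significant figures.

4.68 × 10^113 Pa

p_P = c⁷/(ℏG²)
  = 2.19 × 10^59 / 4.67 × 10^-55
  = 4.68 × 10^113 Pa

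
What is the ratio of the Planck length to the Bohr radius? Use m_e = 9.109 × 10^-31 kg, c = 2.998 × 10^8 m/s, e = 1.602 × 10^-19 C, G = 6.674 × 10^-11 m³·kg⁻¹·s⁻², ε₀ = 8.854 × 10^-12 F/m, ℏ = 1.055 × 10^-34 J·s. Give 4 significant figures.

3.051 × 10^-25

Planck length: ℓ_P = √(ℏG/c³) = 1.616 × 10^-35 m
Bohr radius: a₀ = 4πε₀ℏ²/(m_e e²) = 5.297 × 10^-11 m
ratio = 1.616 × 10^-35 / 5.297 × 10^-11 = 3.051 × 10^-25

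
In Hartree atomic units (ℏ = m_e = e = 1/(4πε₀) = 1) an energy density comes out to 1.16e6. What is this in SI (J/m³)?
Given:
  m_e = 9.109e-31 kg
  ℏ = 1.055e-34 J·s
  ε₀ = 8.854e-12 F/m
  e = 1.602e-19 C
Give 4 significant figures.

3.398e19 J/m³

One atomic unit of energy density: u_au = E_h/a₀³ = m_e⁴e¹⁰/((4πε₀)⁵ℏ⁸) = 2.929e13 J/m³.
1.16e6 × 2.929e13 J/m³ = 3.398e19 J/m³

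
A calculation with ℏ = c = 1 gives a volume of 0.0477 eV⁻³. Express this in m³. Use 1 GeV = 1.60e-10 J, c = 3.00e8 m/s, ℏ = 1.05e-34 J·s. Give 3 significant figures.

3.64e-22 m³

Volume is [L]³ = [E]⁻³·(ℏc)³.
1 GeV⁻³ → (ℏc)³ × (1 GeV in J)⁻³ = 7.63e-48 m³.
Convert the energy scale: 0.0477 eV⁻³ = 4.77e25 GeV⁻³.
Result: 4.77e25 × 7.63e-48 = 3.64e-22 m³.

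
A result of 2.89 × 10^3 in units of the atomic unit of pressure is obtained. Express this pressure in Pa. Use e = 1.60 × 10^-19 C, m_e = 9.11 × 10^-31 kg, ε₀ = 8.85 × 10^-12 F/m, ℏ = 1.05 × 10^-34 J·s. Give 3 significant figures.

8.71 × 10^16 Pa

One atomic unit of pressure: P_au = E_h/a₀³ = m_e⁴e¹⁰/((4πε₀)⁵ℏ⁸) = 3.01 × 10^13 Pa.
2.89 × 10^3 × 3.01 × 10^13 Pa = 8.71 × 10^16 Pa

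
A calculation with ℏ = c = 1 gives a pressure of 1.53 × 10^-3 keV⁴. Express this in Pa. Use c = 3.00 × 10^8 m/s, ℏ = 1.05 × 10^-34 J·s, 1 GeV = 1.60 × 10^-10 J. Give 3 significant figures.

Pressure is [E]/[L]³ = [E]⁴/(ℏc)³.
1 GeV⁴ → 1/(ℏc)³ × (1 GeV in J)⁴ = 2.10 × 10^37 Pa.
Convert the energy scale: 1.53 × 10^-3 keV⁴ = 1.53 × 10^-27 GeV⁴.
Result: 1.53 × 10^-27 × 2.10 × 10^37 = 3.21 × 10^10 Pa.

3.21 × 10^10 Pa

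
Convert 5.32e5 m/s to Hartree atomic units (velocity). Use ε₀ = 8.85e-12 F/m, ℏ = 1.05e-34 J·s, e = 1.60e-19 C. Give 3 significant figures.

atomic unit of velocity: v_au = e²/(4πε₀ℏ) = 2.19e6 m/s.
5.32e5 / 2.19e6 = 0.243

0.243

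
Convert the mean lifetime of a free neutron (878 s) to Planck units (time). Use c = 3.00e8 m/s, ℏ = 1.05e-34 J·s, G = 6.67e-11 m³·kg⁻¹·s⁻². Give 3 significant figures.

1.64e46

Planck time: t_P = √(ℏG/c⁵) = 5.37e-44 s.
878 / 5.37e-44 = 1.64e46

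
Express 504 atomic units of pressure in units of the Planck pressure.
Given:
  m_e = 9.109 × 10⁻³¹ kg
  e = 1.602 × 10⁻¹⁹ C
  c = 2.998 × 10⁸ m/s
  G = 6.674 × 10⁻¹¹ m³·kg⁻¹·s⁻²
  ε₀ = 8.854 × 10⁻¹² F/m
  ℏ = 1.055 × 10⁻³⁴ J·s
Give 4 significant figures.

atomic unit of pressure: P_au = E_h/a₀³ = m_e⁴e¹⁰/((4πε₀)⁵ℏ⁸) = 2.929 × 10¹³ Pa
Planck pressure: p_P = c⁷/(ℏG²) = 4.632 × 10¹¹³ Pa
504 × 2.929 × 10¹³ / 4.632 × 10¹¹³ = 3.187 × 10⁻⁹⁸

3.187 × 10⁻⁹⁸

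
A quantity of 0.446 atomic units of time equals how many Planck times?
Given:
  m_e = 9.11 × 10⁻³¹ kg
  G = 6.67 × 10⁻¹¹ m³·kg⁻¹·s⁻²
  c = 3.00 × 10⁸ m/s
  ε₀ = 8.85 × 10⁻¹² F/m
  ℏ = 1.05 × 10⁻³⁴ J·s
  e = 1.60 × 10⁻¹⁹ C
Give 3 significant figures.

atomic unit of time: τ_au = (4πε₀)²ℏ³/(m_e e⁴) = 2.40 × 10⁻¹⁷ s
Planck time: t_P = √(ℏG/c⁵) = 5.37 × 10⁻⁴⁴ s
0.446 × 2.40 × 10⁻¹⁷ / 5.37 × 10⁻⁴⁴ = 1.99 × 10²⁶

1.99 × 10²⁶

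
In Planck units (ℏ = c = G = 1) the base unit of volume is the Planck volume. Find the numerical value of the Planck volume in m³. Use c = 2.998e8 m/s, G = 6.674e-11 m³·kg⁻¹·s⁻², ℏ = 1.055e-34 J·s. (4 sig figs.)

4.224e-105 m³

V_P = (ℏG/c³)^(3/2)
  = √(1.784e-209)
  = 4.224e-105 m³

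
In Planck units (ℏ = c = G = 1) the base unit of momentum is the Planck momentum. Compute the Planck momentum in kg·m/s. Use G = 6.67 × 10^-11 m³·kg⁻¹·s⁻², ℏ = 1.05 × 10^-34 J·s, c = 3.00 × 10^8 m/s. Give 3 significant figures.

p_P = √(ℏc³/G)
  = √(42.5)
  = 6.52 kg·m/s

6.52 kg·m/s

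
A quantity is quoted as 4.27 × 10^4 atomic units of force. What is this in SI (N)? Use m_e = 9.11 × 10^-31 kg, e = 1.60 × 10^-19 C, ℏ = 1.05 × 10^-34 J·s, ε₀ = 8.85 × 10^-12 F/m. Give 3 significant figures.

One atomic unit of force: F_au = E_h/a₀ = m_e²e⁶/((4πε₀)³ℏ⁴) = 8.33 × 10^-8 N.
4.27 × 10^4 × 8.33 × 10^-8 N = 3.56 × 10^-3 N

3.56 × 10^-3 N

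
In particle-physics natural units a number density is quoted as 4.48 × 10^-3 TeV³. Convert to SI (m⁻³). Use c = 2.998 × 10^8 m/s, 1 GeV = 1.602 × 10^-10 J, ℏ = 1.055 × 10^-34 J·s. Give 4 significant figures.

5.821 × 10^53 m⁻³

Number density is [L]⁻³ = [E]³/(ℏc)³.
1 GeV³ → 1/(ℏc)³ × (1 GeV in J)³ = 1.299 × 10^47 m⁻³.
Convert the energy scale: 4.48 × 10^-3 TeV³ = 4.48 × 10^6 GeV³.
Result: 4.48 × 10^6 × 1.299 × 10^47 = 5.821 × 10^53 m⁻³.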